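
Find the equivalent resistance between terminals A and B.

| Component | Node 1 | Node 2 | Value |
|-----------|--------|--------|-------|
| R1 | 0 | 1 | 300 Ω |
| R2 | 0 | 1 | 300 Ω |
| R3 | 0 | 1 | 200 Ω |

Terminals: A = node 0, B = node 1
Reduce the network between node 0 (A) and node 1 (B) by series/parallel combination:
  Rp1 = R1 ‖ R2 ‖ R3 (parallel, all between nodes 0 and 1) = 1/(1/300 + 1/300 + 1/200) = 85.71 Ω
R_eq = 85.71 Ω

Final answer: 85.71 Ω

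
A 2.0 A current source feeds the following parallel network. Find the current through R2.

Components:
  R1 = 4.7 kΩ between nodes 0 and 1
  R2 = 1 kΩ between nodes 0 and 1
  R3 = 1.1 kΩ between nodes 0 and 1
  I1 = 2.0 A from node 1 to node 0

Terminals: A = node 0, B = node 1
All resistors sit directly between nodes 0 and 1, so they are in parallel and share one voltage V; the full source current 2 A splits among them.
1/R_par = 1/4700 + 1/1000 + 1/1100 = 0.002122 S  =>  R_par = 471.3 Ω
V = I × R_par = 2 × 471.3 = 942.6 V
I_R2 = V/R2 = 942.6/1000 = 0.9426 A

Final answer: 0.9426 A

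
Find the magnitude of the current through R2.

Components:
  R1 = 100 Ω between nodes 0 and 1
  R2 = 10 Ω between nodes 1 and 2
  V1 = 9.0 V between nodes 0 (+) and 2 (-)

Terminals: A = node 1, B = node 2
Nodal analysis, taking node 2 as the 0 V reference.
Source V1 fixes V_0 = 9 V.
KCL at each unknown node (sum of currents leaving = 0; resistances in Ω):
  Node 1: (V_1 - 9)/100 + (V_1 - 0)/10 = 0
Collecting terms: 0.11 × V_1 = 0.09  =>  V_1 = 0.8182 V
I_R2 = (V_1 - V_2)/R2 = (0.8182 - 0)/10 = 0.08182 A
|I_R2| = 0.08182 A

Final answer: |I_R2| = 0.08182 A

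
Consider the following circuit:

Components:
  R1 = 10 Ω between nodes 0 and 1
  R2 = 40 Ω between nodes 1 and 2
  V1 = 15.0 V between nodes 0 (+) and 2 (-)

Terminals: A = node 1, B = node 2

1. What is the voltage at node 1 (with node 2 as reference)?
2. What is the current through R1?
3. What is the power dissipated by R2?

Nodal analysis, taking node 2 as the 0 V reference.
Source V1 fixes V_0 = 15 V.
KCL at each unknown node (sum of currents leaving = 0; resistances in Ω):
  Node 1: (V_1 - 15)/10 + (V_1 - 0)/40 = 0
Collecting terms: 0.125 × V_1 = 1.5  =>  V_1 = 12 V
Part 1:
  Read off the nodal solution: V_1 = 12 V
Part 2:
  I_R1 = (V_0 - V_1)/R1 = (15 - 12)/10 = 0.3 A
  Magnitude: I_R1 = 0.3 A
Part 3:
  I_R2 = (V_1 - V_2)/R2 = (12 - 0)/40 = 0.3 A
  P_R2 = I_R2² × R2 = (0.3)² × 40 = 3.6 W

Final answers:
1. V_1 = 12 V
2. I_R1 = 0.3 A
3. P_R2 = 3.6 W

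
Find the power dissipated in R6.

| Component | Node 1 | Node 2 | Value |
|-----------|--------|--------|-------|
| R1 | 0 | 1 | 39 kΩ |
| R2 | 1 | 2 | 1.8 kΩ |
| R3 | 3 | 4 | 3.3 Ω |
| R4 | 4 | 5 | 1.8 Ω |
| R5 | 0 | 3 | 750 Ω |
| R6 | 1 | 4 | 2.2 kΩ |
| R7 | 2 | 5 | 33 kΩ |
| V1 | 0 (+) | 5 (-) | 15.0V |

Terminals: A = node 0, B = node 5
Nodal analysis, taking node 5 as the 0 V reference.
Source V1 fixes V_0 = 15 V.
KCL at each unknown node (sum of currents leaving = 0; resistances in Ω):
  Node 1: (V_1 - 15)/39000 + (V_1 - V_2)/1800 + (V_1 - V_4)/2200 = 0
  Node 2: (V_2 - V_1)/1800 + (V_2 - 0)/33000 = 0
  Node 3: (V_3 - V_4)/3.3 + (V_3 - 15)/750 = 0
  Node 4: (V_4 - V_3)/3.3 + (V_4 - 0)/1.8 + (V_4 - V_1)/2200 = 0
Collecting terms (coefficients in siemens):
  0.001036·V_1 - 0.0005556·V_2 - 0.0004545·V_4 = 0.0003846
  0.0005859·V_2 - 0.0005556·V_1 = 0
  0.3044·V_3 - 0.303·V_4 = 0.02
  0.859·V_4 - 0.0004545·V_1 - 0.303·V_3 = 0
Solving these 4 simultaneous equations (Gaussian elimination) gives:
  V_1 = 0.7882 V, V_2 = 0.7475 V, V_3 = 0.1019 V, V_4 = 0.03637 V
I_R6 = (V_1 - V_4)/R6 = (0.7882 - 0.03637)/2200 = 0.0003418 A
P_R6 = I_R6² × R6 = (0.0003418)² × 2200 = 0.000257 W

Final answer: 0.000257 W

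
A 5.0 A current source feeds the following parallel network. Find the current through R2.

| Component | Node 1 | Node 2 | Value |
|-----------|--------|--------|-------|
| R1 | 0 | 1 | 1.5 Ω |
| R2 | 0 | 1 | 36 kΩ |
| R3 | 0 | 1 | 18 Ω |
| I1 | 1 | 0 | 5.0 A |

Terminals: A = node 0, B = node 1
All resistors sit directly between nodes 0 and 1, so they are in parallel and share one voltage V; the full source current 5 A splits among them.
1/R_par = 1/1.5 + 1/36000 + 1/18 = 0.7222 S  =>  R_par = 1.385 Ω
V = I × R_par = 5 × 1.385 = 6.923 V
I_R2 = V/R2 = 6.923/36000 = 0.0001923 A

Final answer: 0.0001923 A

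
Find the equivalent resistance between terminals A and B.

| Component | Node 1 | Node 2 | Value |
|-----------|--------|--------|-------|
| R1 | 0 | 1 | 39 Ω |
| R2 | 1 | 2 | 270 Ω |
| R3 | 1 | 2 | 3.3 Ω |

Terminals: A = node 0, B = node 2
Reduce the network between node 0 (A) and node 2 (B) by series/parallel combination:
  Rp1 = R2 ‖ R3 (parallel, both between nodes 1 and 2) = 1/(1/270 + 1/3.3) = 3.26 Ω
  Rs1 = R1 + Rp1 (series, joined only at node 1) = 39 + 3.26 = 42.26 Ω
R_eq = 42.26 Ω

Final answer: 42.26 Ω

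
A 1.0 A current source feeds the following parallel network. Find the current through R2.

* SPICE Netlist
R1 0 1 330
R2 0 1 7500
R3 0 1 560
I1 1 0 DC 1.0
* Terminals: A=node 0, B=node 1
All resistors sit directly between nodes 0 and 1, so they are in parallel and share one voltage V; the full source current 1 A splits among them.
1/R_par = 1/330 + 1/7500 + 1/560 = 0.004949 S  =>  R_par = 202 Ω
V = I × R_par = 1 × 202 = 202 V
I_R2 = V/R2 = 202/7500 = 0.02694 A

Final answer: 0.02694 A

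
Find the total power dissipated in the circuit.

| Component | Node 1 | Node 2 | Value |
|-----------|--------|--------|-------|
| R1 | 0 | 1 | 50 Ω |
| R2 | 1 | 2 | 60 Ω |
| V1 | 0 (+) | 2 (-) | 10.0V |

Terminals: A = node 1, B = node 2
Nodal analysis, taking node 2 as the 0 V reference.
Source V1 fixes V_0 = 10 V.
KCL at each unknown node (sum of currents leaving = 0; resistances in Ω):
  Node 1: (V_1 - 10)/50 + (V_1 - 0)/60 = 0
Collecting terms: 0.03667 × V_1 = 0.2  =>  V_1 = 5.455 V
Power in each resistor, P = (ΔV)²/R:
  P_R1 = (10 - 5.455)²/50 = 0.4132 W
  P_R2 = (5.455 - 0)²/60 = 0.4959 W
P_total = P_R1 + P_R2 = 0.9091 W

Final answer: 0.9091 W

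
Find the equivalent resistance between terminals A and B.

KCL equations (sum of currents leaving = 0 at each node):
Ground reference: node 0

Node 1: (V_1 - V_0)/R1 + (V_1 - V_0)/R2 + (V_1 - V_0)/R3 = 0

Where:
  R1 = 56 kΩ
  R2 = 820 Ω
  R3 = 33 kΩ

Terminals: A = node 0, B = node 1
Reduce the network between node 0 (A) and node 1 (B) by series/parallel combination:
  Rp1 = R1 ‖ R2 ‖ R3 (parallel, all between nodes 0 and 1) = 1/(1/56000 + 1/820 + 1/33000) = 788.8 Ω
R_eq = 788.8 Ω

Final answer: 788.8 Ω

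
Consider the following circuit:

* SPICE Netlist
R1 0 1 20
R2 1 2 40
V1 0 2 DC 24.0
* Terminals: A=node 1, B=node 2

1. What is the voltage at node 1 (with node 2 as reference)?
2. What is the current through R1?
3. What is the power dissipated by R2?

Nodal analysis, taking node 2 as the 0 V reference.
Source V1 fixes V_0 = 24 V.
KCL at each unknown node (sum of currents leaving = 0; resistances in Ω):
  Node 1: (V_1 - 24)/20 + (V_1 - 0)/40 = 0
Collecting terms: 0.075 × V_1 = 1.2  =>  V_1 = 16 V
Part 1:
  Read off the nodal solution: V_1 = 16 V
Part 2:
  I_R1 = (V_0 - V_1)/R1 = (24 - 16)/20 = 0.4 A
  Magnitude: I_R1 = 0.4 A
Part 3:
  I_R2 = (V_1 - V_2)/R2 = (16 - 0)/40 = 0.4 A
  P_R2 = I_R2² × R2 = (0.4)² × 40 = 6.4 W

Final answers:
1. V_1 = 16 V
2. I_R1 = 0.4 A
3. P_R2 = 6.4 W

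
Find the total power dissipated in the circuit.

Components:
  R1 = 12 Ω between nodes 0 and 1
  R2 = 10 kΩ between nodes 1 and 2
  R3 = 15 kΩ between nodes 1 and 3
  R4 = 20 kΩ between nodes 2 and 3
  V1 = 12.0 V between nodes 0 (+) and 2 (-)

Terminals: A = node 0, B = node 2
Nodal analysis, taking node 2 as the 0 V reference.
Source V1 fixes V_0 = 12 V.
KCL at each unknown node (sum of currents leaving = 0; resistances in Ω):
  Node 1: (V_1 - 12)/12 + (V_1 - 0)/10000 + (V_1 - V_3)/15000 = 0
  Node 3: (V_3 - V_1)/15000 + (V_3 - 0)/20000 = 0
Collecting terms (coefficients in siemens):
  0.0835·V_1 - 0.00006667·V_3 = 1
  0.0001167·V_3 - 0.00006667·V_1 = 0
Determinant D = (0.0835)(0.0001167) - (-0.00006667)(-0.00006667) = 0.000009737
V_1 = [(1)(0.0001167) - (-0.00006667)(0)]/D = 11.98 V
V_3 = [(0.0835)(0) - (1)(-0.00006667)]/D = 6.847 V
Power in each resistor, P = (ΔV)²/R:
  P_R1 = (12 - 11.98)²/12 = 0.00002848 W
  P_R2 = (11.98 - 0)²/10000 = 0.01436 W
  P_R3 = (11.98 - 6.847)²/15000 = 0.001758 W
  P_R4 = (0 - 6.847)²/20000 = 0.002344 W
P_total = P_R1 + P_R2 + P_R3 + P_R4 = 0.01849 W

Final answer: 0.01849 W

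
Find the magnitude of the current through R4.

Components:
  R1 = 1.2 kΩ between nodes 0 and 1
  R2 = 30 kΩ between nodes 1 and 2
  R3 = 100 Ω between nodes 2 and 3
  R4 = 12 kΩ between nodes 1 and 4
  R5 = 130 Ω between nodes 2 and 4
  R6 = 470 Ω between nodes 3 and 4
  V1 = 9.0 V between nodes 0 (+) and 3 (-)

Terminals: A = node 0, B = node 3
Nodal analysis, taking node 3 as the 0 V reference.
Source V1 fixes V_0 = 9 V.
KCL at each unknown node (sum of currents leaving = 0; resistances in Ω):
  Node 1: (V_1 - 9)/1200 + (V_1 - V_2)/30000 + (V_1 - V_4)/12000 = 0
  Node 2: (V_2 - V_1)/30000 + (V_2 - 0)/100 + (V_2 - V_4)/130 = 0
  Node 4: (V_4 - V_1)/12000 + (V_4 - V_2)/130 + (V_4 - 0)/470 = 0
Collecting terms (coefficients in siemens):
  0.00095·V_1 - 0.00003333·V_2 - 0.00008333·V_4 = 0.0075
  0.01773·V_2 - 0.00003333·V_1 - 0.007692·V_4 = 0
  0.009903·V_4 - 0.00008333·V_1 - 0.007692·V_2 = 0
Solving these 3 simultaneous equations (Gaussian elimination) gives:
  V_1 = 7.907 V, V_2 = 0.06599 V, V_4 = 0.1178 V
I_R4 = (V_1 - V_4)/R4 = (7.907 - 0.1178)/12000 = 0.0006491 A
|I_R4| = 0.0006491 A

Final answer: |I_R4| = 0.0006491 A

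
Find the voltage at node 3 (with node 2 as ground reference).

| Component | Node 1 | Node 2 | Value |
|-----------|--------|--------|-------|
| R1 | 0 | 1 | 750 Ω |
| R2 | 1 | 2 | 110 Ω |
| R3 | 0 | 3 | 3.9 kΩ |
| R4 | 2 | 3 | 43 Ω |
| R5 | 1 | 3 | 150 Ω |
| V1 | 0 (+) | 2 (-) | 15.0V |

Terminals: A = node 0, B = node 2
Nodal analysis, taking node 2 as the 0 V reference.
Source V1 fixes V_0 = 15 V.
KCL at each unknown node (sum of currents leaving = 0; resistances in Ω):
  Node 1: (V_1 - 15)/750 + (V_1 - 0)/110 + (V_1 - V_3)/150 = 0
  Node 3: (V_3 - 15)/3900 + (V_3 - 0)/43 + (V_3 - V_1)/150 = 0
Collecting terms (coefficients in siemens):
  0.01709·V_1 - 0.006667·V_3 = 0.02
  0.03018·V_3 - 0.006667·V_1 = 0.003846
Determinant D = (0.01709)(0.03018) - (-0.006667)(-0.006667) = 0.0004713
V_1 = [(0.02)(0.03018) - (-0.006667)(0.003846)]/D = 1.335 V
V_3 = [(0.01709)(0.003846) - (0.02)(-0.006667)]/D = 0.4223 V
The requested potential is V_3 = 0.4223 V.

Final answer: V_3 = 0.4223 V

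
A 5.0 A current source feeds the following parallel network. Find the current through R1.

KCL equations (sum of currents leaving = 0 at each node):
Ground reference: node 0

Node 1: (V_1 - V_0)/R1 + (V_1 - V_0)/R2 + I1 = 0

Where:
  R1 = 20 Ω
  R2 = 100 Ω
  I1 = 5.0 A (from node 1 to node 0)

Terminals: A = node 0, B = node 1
All resistors sit directly between nodes 0 and 1, so they are in parallel and share one voltage V; the full source current 5 A splits among them.
1/R_par = 1/20 + 1/100 = 0.06 S  =>  R_par = 16.67 Ω
V = I × R_par = 5 × 16.67 = 83.33 V
I_R1 = V/R1 = 83.33/20 = 4.167 A

Final answer: 4.167 A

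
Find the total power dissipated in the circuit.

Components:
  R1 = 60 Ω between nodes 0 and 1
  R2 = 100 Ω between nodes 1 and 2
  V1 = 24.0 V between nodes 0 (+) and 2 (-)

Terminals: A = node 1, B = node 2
Nodal analysis, taking node 2 as the 0 V reference.
Source V1 fixes V_0 = 24 V.
KCL at each unknown node (sum of currents leaving = 0; resistances in Ω):
  Node 1: (V_1 - 24)/60 + (V_1 - 0)/100 = 0
Collecting terms: 0.02667 × V_1 = 0.4  =>  V_1 = 15 V
Power in each resistor, P = (ΔV)²/R:
  P_R1 = (24 - 15)²/60 = 1.35 W
  P_R2 = (15 - 0)²/100 = 2.25 W
P_total = P_R1 + P_R2 = 3.6 W

Final answer: 3.6 W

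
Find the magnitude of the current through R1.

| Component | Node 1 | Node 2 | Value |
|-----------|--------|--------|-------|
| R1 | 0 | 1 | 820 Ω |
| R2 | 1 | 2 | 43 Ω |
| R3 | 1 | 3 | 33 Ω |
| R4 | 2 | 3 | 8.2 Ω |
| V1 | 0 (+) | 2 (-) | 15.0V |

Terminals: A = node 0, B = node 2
Nodal analysis, taking node 2 as the 0 V reference.
Source V1 fixes V_0 = 15 V.
KCL at each unknown node (sum of currents leaving = 0; resistances in Ω):
  Node 1: (V_1 - 15)/820 + (V_1 - 0)/43 + (V_1 - V_3)/33 = 0
  Node 3: (V_3 - V_1)/33 + (V_3 - 0)/8.2 = 0
Collecting terms (coefficients in siemens):
  0.05478·V_1 - 0.0303·V_3 = 0.01829
  0.1523·V_3 - 0.0303·V_1 = 0
Determinant D = (0.05478)(0.1523) - (-0.0303)(-0.0303) = 0.007422
V_1 = [(0.01829)(0.1523) - (-0.0303)(0)]/D = 0.3753 V
V_3 = [(0.05478)(0) - (0.01829)(-0.0303)]/D = 0.07469 V
I_R1 = (V_0 - V_1)/R1 = (15 - 0.3753)/820 = 0.01784 A
|I_R1| = 0.01784 A

Final answer: |I_R1| = 0.01784 A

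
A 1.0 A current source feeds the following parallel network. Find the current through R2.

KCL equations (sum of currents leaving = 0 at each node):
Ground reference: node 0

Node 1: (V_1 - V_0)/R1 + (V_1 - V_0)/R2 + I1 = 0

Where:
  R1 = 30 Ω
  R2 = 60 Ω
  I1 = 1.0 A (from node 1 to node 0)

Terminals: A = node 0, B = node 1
All resistors sit directly between nodes 0 and 1, so they are in parallel and share one voltage V; the full source current 1 A splits among them.
1/R_par = 1/30 + 1/60 = 0.05 S  =>  R_par = 20 Ω
V = I × R_par = 1 × 20 = 20 V
I_R2 = V/R2 = 20/60 = 0.3333 A

Final answer: 0.3333 A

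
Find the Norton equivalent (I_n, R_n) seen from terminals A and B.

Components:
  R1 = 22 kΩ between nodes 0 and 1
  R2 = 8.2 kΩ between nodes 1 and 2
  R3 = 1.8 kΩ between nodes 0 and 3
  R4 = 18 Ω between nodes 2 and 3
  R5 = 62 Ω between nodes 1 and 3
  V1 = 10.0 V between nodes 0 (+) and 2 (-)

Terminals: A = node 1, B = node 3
Find the Thévenin equivalent first; then I_n = V_th/R_th and R_n = R_th.
Step 1 — V_th is the open-circuit voltage V_A - V_B (nothing connected across the terminals).
Nodal analysis, taking node 2 as the 0 V reference.
Source V1 fixes V_0 = 10 V.
KCL at each unknown node (sum of currents leaving = 0; resistances in Ω):
  Node 1: (V_1 - 10)/22000 + (V_1 - 0)/8200 + (V_1 - V_3)/62 = 0
  Node 3: (V_3 - 10)/1800 + (V_3 - 0)/18 + (V_3 - V_1)/62 = 0
Collecting terms (coefficients in siemens):
  0.0163·V_1 - 0.01613·V_3 = 0.0004545
  0.07224·V_3 - 0.01613·V_1 = 0.005556
Determinant D = (0.0163)(0.07224) - (-0.01613)(-0.01613) = 0.0009171
V_1 = [(0.0004545)(0.07224) - (-0.01613)(0.005556)]/D = 0.1335 V
V_3 = [(0.0163)(0.005556) - (0.0004545)(-0.01613)]/D = 0.1067 V
V_th = V_1 - V_3 = 0.1335 - 0.1067 = 0.0268 V
Step 2 — R_th: zero the source — replace V1 by a short circuit (node 2 merges into node 0) — and find the resistance seen between A (node 1) and B (node 3).
Reduce the network between node 1 (A) and node 3 (B) by series/parallel combination:
  Rp1 = R1 ‖ R2 (parallel, both between nodes 0 and 1) = 1/(1/22000 + 1/8200) = 5974 Ω
  Rp2 = R3 ‖ R4 (parallel, both between nodes 0 and 3) = 1/(1/1800 + 1/18) = 17.82 Ω
  Rs1 = Rp1 + Rp2 (series, joined only at node 0) = 5974 + 17.82 = 5991 Ω
  Rp3 = R5 ‖ Rs1 (parallel, both between nodes 1 and 3) = 1/(1/62 + 1/5991) = 61.36 Ω
R_th = 61.36 Ω
I_n = V_th/R_th = 0.0268/61.36 = 0.0004367 A, and R_n = R_th = 61.36 Ω

Final answer: I_n = 0.0004367 A, R_n = 61.36 Ω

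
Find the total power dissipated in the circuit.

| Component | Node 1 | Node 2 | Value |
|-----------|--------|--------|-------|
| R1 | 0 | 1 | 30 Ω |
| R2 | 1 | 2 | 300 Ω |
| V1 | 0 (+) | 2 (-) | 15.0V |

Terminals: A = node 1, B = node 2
Nodal analysis, taking node 2 as the 0 V reference.
Source V1 fixes V_0 = 15 V.
KCL at each unknown node (sum of currents leaving = 0; resistances in Ω):
  Node 1: (V_1 - 15)/30 + (V_1 - 0)/300 = 0
Collecting terms: 0.03667 × V_1 = 0.5  =>  V_1 = 13.64 V
Power in each resistor, P = (ΔV)²/R:
  P_R1 = (15 - 13.64)²/30 = 0.06198 W
  P_R2 = (13.64 - 0)²/300 = 0.6198 W
P_total = P_R1 + P_R2 = 0.6818 W

Final answer: 0.6818 W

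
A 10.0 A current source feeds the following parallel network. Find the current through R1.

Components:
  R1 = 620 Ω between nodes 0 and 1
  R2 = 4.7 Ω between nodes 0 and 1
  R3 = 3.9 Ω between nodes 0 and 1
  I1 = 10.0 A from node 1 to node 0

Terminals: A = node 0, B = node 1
All resistors sit directly between nodes 0 and 1, so they are in parallel and share one voltage V; the full source current 10 A splits among them.
1/R_par = 1/620 + 1/4.7 + 1/3.9 = 0.4708 S  =>  R_par = 2.124 Ω
V = I × R_par = 10 × 2.124 = 21.24 V
I_R1 = V/R1 = 21.24/620 = 0.03426 A

Final answer: 0.03426 A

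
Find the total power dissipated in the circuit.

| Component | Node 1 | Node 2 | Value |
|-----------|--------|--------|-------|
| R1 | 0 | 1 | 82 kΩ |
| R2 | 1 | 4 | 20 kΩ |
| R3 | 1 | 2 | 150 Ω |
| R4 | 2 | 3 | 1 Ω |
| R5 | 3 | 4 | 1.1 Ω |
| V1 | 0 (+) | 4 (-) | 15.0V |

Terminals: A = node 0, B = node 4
Nodal analysis, taking node 4 as the 0 V reference.
Source V1 fixes V_0 = 15 V.
KCL at each unknown node (sum of currents leaving = 0; resistances in Ω):
  Node 1: (V_1 - 15)/82000 + (V_1 - 0)/20000 + (V_1 - V_2)/150 = 0
  Node 2: (V_2 - V_1)/150 + (V_2 - V_3)/1 = 0
  Node 3: (V_3 - V_2)/1 + (V_3 - 0)/1.1 = 0
Collecting terms (coefficients in siemens):
  0.006729·V_1 - 0.006667·V_2 = 0.0001829
  1.007·V_2 - 0.006667·V_1 - 1·V_3 = 0
  1.909·V_3 - 1·V_2 = 0
Solving these 3 simultaneous equations (Gaussian elimination) gives:
  V_1 = 0.02756 V, V_2 = 0.0003805 V, V_3 = 0.0001993 V
Power in each resistor, P = (ΔV)²/R:
  P_R1 = (15 - 0.02756)²/82000 = 0.002734 W
  P_R2 = (0.02756 - 0)²/20000 = 0.00000003798 W
  P_R3 = (0.02756 - 0.0003805)²/150 = 0.000004926 W
  P_R4 = (0.0003805 - 0.0001993)²/1 = 0.00000003284 W
  P_R5 = (0.0001993 - 0)²/1.1 = 0.00000003612 W
P_total = P_R1 + P_R2 + P_R3 + P_R4 + P_R5 = 0.002739 W

Final answer: 0.002739 W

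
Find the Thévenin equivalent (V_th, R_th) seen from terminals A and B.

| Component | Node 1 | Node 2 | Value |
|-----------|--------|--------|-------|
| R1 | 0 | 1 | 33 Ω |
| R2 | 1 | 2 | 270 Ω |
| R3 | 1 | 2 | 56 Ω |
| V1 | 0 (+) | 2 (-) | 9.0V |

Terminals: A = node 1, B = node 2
Step 1 — V_th is the open-circuit voltage V_A - V_B (nothing connected across the terminals).
Nodal analysis, taking node 2 as the 0 V reference.
Source V1 fixes V_0 = 9 V.
KCL at each unknown node (sum of currents leaving = 0; resistances in Ω):
  Node 1: (V_1 - 9)/33 + (V_1 - 0)/270 + (V_1 - 0)/56 = 0
Collecting terms: 0.05186 × V_1 = 0.2727  =>  V_1 = 5.259 V
V_th = V_1 - V_2 = 5.259 - 0 = 5.259 V
Step 2 — R_th: zero the source — replace V1 by a short circuit (node 2 merges into node 0) — and find the resistance seen between A (node 1) and B (node 0).
Reduce the network between node 1 (A) and node 0 (B) by series/parallel combination:
  Rp1 = R1 ‖ R2 ‖ R3 (parallel, all between nodes 0 and 1) = 1/(1/33 + 1/270 + 1/56) = 19.28 Ω
R_th = 19.28 Ω

Final answer: V_th = 5.259 V, R_th = 19.28 Ω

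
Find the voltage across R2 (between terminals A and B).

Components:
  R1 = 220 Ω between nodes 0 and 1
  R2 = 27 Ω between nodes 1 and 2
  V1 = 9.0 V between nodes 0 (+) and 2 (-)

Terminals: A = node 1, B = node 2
R1 and R2 are in series across V1 (node 0 → node 1 → node 2), and the output A–B is taken across R2, so this is a voltage divider.
Series current: I = V1/(R1 + R2) = 9/(220 + 27) = 9/247 = 0.03644 A
V_R2 = I × R2 = V1 × R2/(R1 + R2) = 9 × 27/247 = 0.9838 V

Final answer: 0.9838 V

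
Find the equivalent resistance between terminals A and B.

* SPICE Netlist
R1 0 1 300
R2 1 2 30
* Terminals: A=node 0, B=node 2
Reduce the network between node 0 (A) and node 2 (B) by series/parallel combination:
  Rs1 = R1 + R2 (series, joined only at node 1) = 300 + 30 = 330 Ω
R_eq = 330 Ω

Final answer: 330 Ω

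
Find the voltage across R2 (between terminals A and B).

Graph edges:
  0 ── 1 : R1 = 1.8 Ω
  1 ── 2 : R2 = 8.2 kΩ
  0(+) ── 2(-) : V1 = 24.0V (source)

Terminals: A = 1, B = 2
R1 and R2 are in series across V1 (node 0 → node 1 → node 2), and the output A–B is taken across R2, so this is a voltage divider.
Series current: I = V1/(R1 + R2) = 24/(1.8 + 8200) = 24/8202 = 0.002926 A
V_R2 = I × R2 = V1 × R2/(R1 + R2) = 24 × 8200/8202 = 23.99 V

Final answer: 23.99 V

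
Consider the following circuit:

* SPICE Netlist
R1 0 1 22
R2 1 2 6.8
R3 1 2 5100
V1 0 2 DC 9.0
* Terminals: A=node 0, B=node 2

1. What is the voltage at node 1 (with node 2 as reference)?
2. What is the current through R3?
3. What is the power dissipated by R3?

Nodal analysis, taking node 2 as the 0 V reference.
Source V1 fixes V_0 = 9 V.
KCL at each unknown node (sum of currents leaving = 0; resistances in Ω):
  Node 1: (V_1 - 9)/22 + (V_1 - 0)/6.8 + (V_1 - 0)/5100 = 0
Collecting terms: 0.1927 × V_1 = 0.4091  =>  V_1 = 2.123 V
Part 1:
  Read off the nodal solution: V_1 = 2.123 V
Part 2:
  I_R3 = (V_1 - V_2)/R3 = (2.123 - 0)/5100 = 0.0004162 A
  Magnitude: I_R3 = 0.0004162 A
Part 3:
  I_R3 = (V_1 - V_2)/R3 = (2.123 - 0)/5100 = 0.0004162 A
  P_R3 = I_R3² × R3 = (0.0004162)² × 5100 = 0.0008836 W

Final answers:
1. V_1 = 2.123 V
2. I_R3 = 0.0004162 A
3. P_R3 = 0.0008836 W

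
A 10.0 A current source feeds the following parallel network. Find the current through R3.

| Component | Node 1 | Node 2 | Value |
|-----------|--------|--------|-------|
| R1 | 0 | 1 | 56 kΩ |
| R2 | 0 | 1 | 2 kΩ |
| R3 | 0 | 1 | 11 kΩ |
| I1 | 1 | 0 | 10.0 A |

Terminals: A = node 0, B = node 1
All resistors sit directly between nodes 0 and 1, so they are in parallel and share one voltage V; the full source current 10 A splits among them.
1/R_par = 1/56000 + 1/2000 + 1/11000 = 0.0006088 S  =>  R_par = 1643 Ω
V = I × R_par = 10 × 1643 = 16430 V
I_R3 = V/R3 = 16430/11000 = 1.493 A

Final answer: 1.493 A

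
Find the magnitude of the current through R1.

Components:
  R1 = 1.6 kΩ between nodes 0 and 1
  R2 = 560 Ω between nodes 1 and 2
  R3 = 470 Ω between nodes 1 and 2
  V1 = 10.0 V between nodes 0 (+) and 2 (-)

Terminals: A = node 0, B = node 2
Nodal analysis, taking node 2 as the 0 V reference.
Source V1 fixes V_0 = 10 V.
KCL at each unknown node (sum of currents leaving = 0; resistances in Ω):
  Node 1: (V_1 - 10)/1600 + (V_1 - 0)/560 + (V_1 - 0)/470 = 0
Collecting terms: 0.004538 × V_1 = 0.00625  =>  V_1 = 1.377 V
I_R1 = (V_0 - V_1)/R1 = (10 - 1.377)/1600 = 0.005389 A
|I_R1| = 0.005389 A

Final answer: |I_R1| = 0.005389 A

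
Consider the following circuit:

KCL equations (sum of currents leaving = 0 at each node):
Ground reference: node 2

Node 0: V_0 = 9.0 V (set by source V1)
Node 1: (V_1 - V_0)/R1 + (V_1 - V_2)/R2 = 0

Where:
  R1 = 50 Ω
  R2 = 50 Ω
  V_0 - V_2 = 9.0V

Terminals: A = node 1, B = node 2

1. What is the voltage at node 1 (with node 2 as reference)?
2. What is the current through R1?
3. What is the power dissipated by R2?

Nodal analysis, taking node 2 as the 0 V reference.
Source V1 fixes V_0 = 9 V.
KCL at each unknown node (sum of currents leaving = 0; resistances in Ω):
  Node 1: (V_1 - 9)/50 + (V_1 - 0)/50 = 0
Collecting terms: 0.04 × V_1 = 0.18  =>  V_1 = 4.5 V
Part 1:
  Read off the nodal solution: V_1 = 4.5 V
Part 2:
  I_R1 = (V_0 - V_1)/R1 = (9 - 4.5)/50 = 0.09 A
  Magnitude: I_R1 = 0.09 A
Part 3:
  I_R2 = (V_1 - V_2)/R2 = (4.5 - 0)/50 = 0.09 A
  P_R2 = I_R2² × R2 = (0.09)² × 50 = 0.405 W

Final answers:
1. V_1 = 4.5 V
2. I_R1 = 0.09 A
3. P_R2 = 0.405 W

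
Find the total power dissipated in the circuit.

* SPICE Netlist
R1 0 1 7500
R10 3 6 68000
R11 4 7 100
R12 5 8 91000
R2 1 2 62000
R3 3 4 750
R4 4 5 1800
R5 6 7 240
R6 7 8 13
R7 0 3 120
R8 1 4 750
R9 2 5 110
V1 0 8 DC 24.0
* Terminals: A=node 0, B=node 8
Nodal analysis, taking node 8 as the 0 V reference.
Source V1 fixes V_0 = 24 V.
KCL at each unknown node (sum of currents leaving = 0; resistances in Ω):
  Node 1: (V_1 - 24)/7500 + (V_1 - V_2)/62000 + (V_1 - V_4)/750 = 0
  Node 2: (V_2 - V_1)/62000 + (V_2 - V_5)/110 = 0
  Node 3: (V_3 - V_4)/750 + (V_3 - 24)/120 + (V_3 - V_6)/68000 = 0
  Node 4: (V_4 - V_3)/750 + (V_4 - V_5)/1800 + (V_4 - V_1)/750 + (V_4 - V_7)/100 = 0
  Node 5: (V_5 - V_4)/1800 + (V_5 - V_2)/110 + (V_5 - 0)/91000 = 0
  Node 6: (V_6 - V_7)/240 + (V_6 - V_3)/68000 = 0
  Node 7: (V_7 - V_6)/240 + (V_7 - 0)/13 + (V_7 - V_4)/100 = 0
Collecting terms (coefficients in siemens):
  0.001483·V_1 - 0.00001613·V_2 - 0.001333·V_4 = 0.0032
  0.009107·V_2 - 0.00001613·V_1 - 0.009091·V_5 = 0
  0.009681·V_3 - 0.001333·V_4 - 0.00001471·V_6 = 0.2
  0.01322·V_4 - 0.001333·V_1 - 0.001333·V_3 - 0.0005556·V_5 - 0.01·V_7 = 0
  0.009657·V_5 - 0.009091·V_2 - 0.0005556·V_4 = 0
  0.004181·V_6 - 0.00001471·V_3 - 0.004167·V_7 = 0
  0.09109·V_7 - 0.01·V_4 - 0.004167·V_6 = 0
Solving these 7 simultaneous equations (Gaussian elimination) gives:
  V_1 = 4.897 V, V_2 = 3.008 V, V_3 = 21.07 V, V_4 = 3.01 V
  V_5 = 3.005 V, V_6 = 0.4226 V, V_7 = 0.3497 V
Power in each resistor, P = (ΔV)²/R:
  P_R1 = (24 - 4.897)²/7500 = 0.04866 W
  P_R2 = (4.897 - 3.008)²/62000 = 0.00005754 W
  P_R3 = (21.07 - 3.01)²/750 = 0.4351 W
  P_R4 = (3.01 - 3.005)²/1800 = 0.00000001179 W
  P_R5 = (0.4226 - 0.3497)²/240 = 0.00002213 W
  P_R6 = (0.3497 - 0)²/13 = 0.009409 W
  P_R7 = (24 - 21.07)²/120 = 0.07138 W
  P_R8 = (4.897 - 3.01)²/750 = 0.00475 W
  P_R9 = (3.008 - 3.005)²/110 = 0.0000001021 W
  P_R10 = (21.07 - 0.4226)²/68000 = 0.006271 W
  P_R11 = (3.01 - 0.3497)²/100 = 0.07075 W
  P_R12 = (3.005 - 0)²/91000 = 0.00009923 W
P_total = P_R1 + P_R2 + P_R3 + P_R4 + P_R5 + P_R6 + P_R7 + P_R8 + P_R9 + P_R10 + P_R11 + P_R12 = 0.6465 W

Final answer: 0.6465 W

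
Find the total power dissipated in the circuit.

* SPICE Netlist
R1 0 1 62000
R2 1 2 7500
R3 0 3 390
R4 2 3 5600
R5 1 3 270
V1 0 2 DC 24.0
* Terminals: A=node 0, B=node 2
Nodal analysis, taking node 2 as the 0 V reference.
Source V1 fixes V_0 = 24 V.
KCL at each unknown node (sum of currents leaving = 0; resistances in Ω):
  Node 1: (V_1 - 24)/62000 + (V_1 - 0)/7500 + (V_1 - V_3)/270 = 0
  Node 3: (V_3 - 24)/390 + (V_3 - 0)/5600 + (V_3 - V_1)/270 = 0
Collecting terms (coefficients in siemens):
  0.003853·V_1 - 0.003704·V_3 = 0.0003871
  0.006446·V_3 - 0.003704·V_1 = 0.06154
Determinant D = (0.003853)(0.006446) - (-0.003704)(-0.003704) = 0.00001112
V_1 = [(0.0003871)(0.006446) - (-0.003704)(0.06154)]/D = 20.72 V
V_3 = [(0.003853)(0.06154) - (0.0003871)(-0.003704)]/D = 21.45 V
Power in each resistor, P = (ΔV)²/R:
  P_R1 = (24 - 20.72)²/62000 = 0.0001737 W
  P_R2 = (20.72 - 0)²/7500 = 0.05723 W
  P_R3 = (24 - 21.45)²/390 = 0.01668 W
  P_R4 = (0 - 21.45)²/5600 = 0.08216 W
  P_R5 = (20.72 - 21.45)²/270 = 0.001982 W
P_total = P_R1 + P_R2 + P_R3 + P_R4 + P_R5 = 0.1582 W

Final answer: 0.1582 W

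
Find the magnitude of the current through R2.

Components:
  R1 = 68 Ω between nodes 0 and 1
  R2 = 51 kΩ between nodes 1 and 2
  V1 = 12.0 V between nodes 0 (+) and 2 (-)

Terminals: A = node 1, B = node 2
Nodal analysis, taking node 2 as the 0 V reference.
Source V1 fixes V_0 = 12 V.
KCL at each unknown node (sum of currents leaving = 0; resistances in Ω):
  Node 1: (V_1 - 12)/68 + (V_1 - 0)/51000 = 0
Collecting terms: 0.01473 × V_1 = 0.1765  =>  V_1 = 11.98 V
I_R2 = (V_1 - V_2)/R2 = (11.98 - 0)/51000 = 0.000235 A
|I_R2| = 0.000235 A

Final answer: |I_R2| = 0.000235 A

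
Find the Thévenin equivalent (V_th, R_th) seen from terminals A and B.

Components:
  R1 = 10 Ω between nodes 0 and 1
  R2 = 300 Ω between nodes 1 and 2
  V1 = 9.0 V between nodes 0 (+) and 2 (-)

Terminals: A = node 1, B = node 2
Step 1 — V_th is the open-circuit voltage V_A - V_B (nothing connected across the terminals).
Nodal analysis, taking node 2 as the 0 V reference.
Source V1 fixes V_0 = 9 V.
KCL at each unknown node (sum of currents leaving = 0; resistances in Ω):
  Node 1: (V_1 - 9)/10 + (V_1 - 0)/300 = 0
Collecting terms: 0.1033 × V_1 = 0.9  =>  V_1 = 8.71 V
V_th = V_1 - V_2 = 8.71 - 0 = 8.71 V
Step 2 — R_th: zero the source — replace V1 by a short circuit (node 2 merges into node 0) — and find the resistance seen between A (node 1) and B (node 0).
Reduce the network between node 1 (A) and node 0 (B) by series/parallel combination:
  Rp1 = R1 ‖ R2 (parallel, both between nodes 0 and 1) = 1/(1/10 + 1/300) = 9.677 Ω
R_th = 9.677 Ω

Final answer: V_th = 8.71 V, R_th = 9.677 Ω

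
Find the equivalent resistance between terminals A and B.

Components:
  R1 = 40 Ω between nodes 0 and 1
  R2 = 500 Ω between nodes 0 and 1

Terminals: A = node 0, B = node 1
Reduce the network between node 0 (A) and node 1 (B) by series/parallel combination:
  Rp1 = R1 ‖ R2 (parallel, both between nodes 0 and 1) = 1/(1/40 + 1/500) = 37.04 Ω
R_eq = 37.04 Ω

Final answer: 37.04 Ω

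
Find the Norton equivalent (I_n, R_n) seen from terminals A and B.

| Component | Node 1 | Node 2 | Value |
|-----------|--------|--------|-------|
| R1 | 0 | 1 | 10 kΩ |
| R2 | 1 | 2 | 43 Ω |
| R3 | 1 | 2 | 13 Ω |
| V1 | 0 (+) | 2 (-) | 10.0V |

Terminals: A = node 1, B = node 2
Find the Thévenin equivalent first; then I_n = V_th/R_th and R_n = R_th.
Step 1 — V_th is the open-circuit voltage V_A - V_B (nothing connected across the terminals).
Nodal analysis, taking node 2 as the 0 V reference.
Source V1 fixes V_0 = 10 V.
KCL at each unknown node (sum of currents leaving = 0; resistances in Ω):
  Node 1: (V_1 - 10)/10000 + (V_1 - 0)/43 + (V_1 - 0)/13 = 0
Collecting terms: 0.1003 × V_1 = 0.001  =>  V_1 = 0.009972 V
V_th = V_1 - V_2 = 0.009972 - 0 = 0.009972 V
Step 2 — R_th: zero the source — replace V1 by a short circuit (node 2 merges into node 0) — and find the resistance seen between A (node 1) and B (node 0).
Reduce the network between node 1 (A) and node 0 (B) by series/parallel combination:
  Rp1 = R1 ‖ R2 ‖ R3 (parallel, all between nodes 0 and 1) = 1/(1/10000 + 1/43 + 1/13) = 9.972 Ω
R_th = 9.972 Ω
I_n = V_th/R_th = 0.009972/9.972 = 0.001 A, and R_n = R_th = 9.972 Ω

Final answer: I_n = 0.001 A, R_n = 9.972 Ω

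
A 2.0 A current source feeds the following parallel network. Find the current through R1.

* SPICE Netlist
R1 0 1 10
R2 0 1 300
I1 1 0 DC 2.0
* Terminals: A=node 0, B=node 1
All resistors sit directly between nodes 0 and 1, so they are in parallel and share one voltage V; the full source current 2 A splits among them.
1/R_par = 1/10 + 1/300 = 0.1033 S  =>  R_par = 9.677 Ω
V = I × R_par = 2 × 9.677 = 19.35 V
I_R1 = V/R1 = 19.35/10 = 1.935 A

Final answer: 1.935 A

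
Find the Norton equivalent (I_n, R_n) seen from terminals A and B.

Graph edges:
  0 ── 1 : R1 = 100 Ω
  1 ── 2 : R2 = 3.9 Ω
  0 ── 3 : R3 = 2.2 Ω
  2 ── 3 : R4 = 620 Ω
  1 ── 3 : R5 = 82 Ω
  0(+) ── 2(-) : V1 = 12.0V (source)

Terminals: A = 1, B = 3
Find the Thévenin equivalent first; then I_n = V_th/R_th and R_n = R_th.
Step 1 — V_th is the open-circuit voltage V_A - V_B (nothing connected across the terminals).
Nodal analysis, taking node 2 as the 0 V reference.
Source V1 fixes V_0 = 12 V.
KCL at each unknown node (sum of currents leaving = 0; resistances in Ω):
  Node 1: (V_1 - 12)/100 + (V_1 - 0)/3.9 + (V_1 - V_3)/82 = 0
  Node 3: (V_3 - 12)/2.2 + (V_3 - 0)/620 + (V_3 - V_1)/82 = 0
Collecting terms (coefficients in siemens):
  0.2786·V_1 - 0.0122·V_3 = 0.12
  0.4684·V_3 - 0.0122·V_1 = 5.455
Determinant D = (0.2786)(0.4684) - (-0.0122)(-0.0122) = 0.1303
V_1 = [(0.12)(0.4684) - (-0.0122)(5.455)]/D = 0.9416 V
V_3 = [(0.2786)(5.455) - (0.12)(-0.0122)]/D = 11.67 V
V_th = V_1 - V_3 = 0.9416 - 11.67 = -10.73 V
Step 2 — R_th: zero the source — replace V1 by a short circuit (node 2 merges into node 0) — and find the resistance seen between A (node 1) and B (node 3).
Reduce the network between node 1 (A) and node 3 (B) by series/parallel combination:
  Rp1 = R1 ‖ R2 (parallel, both between nodes 0 and 1) = 1/(1/100 + 1/3.9) = 3.754 Ω
  Rp2 = R3 ‖ R4 (parallel, both between nodes 0 and 3) = 1/(1/2.2 + 1/620) = 2.192 Ω
  Rs1 = Rp1 + Rp2 (series, joined only at node 0) = 3.754 + 2.192 = 5.946 Ω
  Rp3 = R5 ‖ Rs1 (parallel, both between nodes 1 and 3) = 1/(1/82 + 1/5.946) = 5.544 Ω
R_th = 5.544 Ω
I_n = V_th/R_th = -10.73/5.544 = -1.935 A, and R_n = R_th = 5.544 Ω

Final answer: I_n = -1.935 A, R_n = 5.544 Ω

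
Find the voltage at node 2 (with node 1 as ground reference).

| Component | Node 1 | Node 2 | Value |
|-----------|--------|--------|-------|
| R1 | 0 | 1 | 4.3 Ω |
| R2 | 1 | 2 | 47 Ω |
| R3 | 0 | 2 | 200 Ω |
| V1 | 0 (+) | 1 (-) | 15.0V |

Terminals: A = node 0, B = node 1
Nodal analysis, taking node 1 as the 0 V reference.
Source V1 fixes V_0 = 15 V.
KCL at each unknown node (sum of currents leaving = 0; resistances in Ω):
  Node 2: (V_2 - 0)/47 + (V_2 - 15)/200 = 0
Collecting terms: 0.02628 × V_2 = 0.075  =>  V_2 = 2.854 V
The requested potential is V_2 = 2.854 V.

Final answer: V_2 = 2.854 V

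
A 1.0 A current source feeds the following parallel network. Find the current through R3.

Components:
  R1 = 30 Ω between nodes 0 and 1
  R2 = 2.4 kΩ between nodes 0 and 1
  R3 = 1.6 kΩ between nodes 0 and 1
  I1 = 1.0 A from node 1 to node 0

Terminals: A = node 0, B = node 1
All resistors sit directly between nodes 0 and 1, so they are in parallel and share one voltage V; the full source current 1 A splits among them.
1/R_par = 1/30 + 1/2400 + 1/1600 = 0.03438 S  =>  R_par = 29.09 Ω
V = I × R_par = 1 × 29.09 = 29.09 V
I_R3 = V/R3 = 29.09/1600 = 0.01818 A

Final answer: 0.01818 A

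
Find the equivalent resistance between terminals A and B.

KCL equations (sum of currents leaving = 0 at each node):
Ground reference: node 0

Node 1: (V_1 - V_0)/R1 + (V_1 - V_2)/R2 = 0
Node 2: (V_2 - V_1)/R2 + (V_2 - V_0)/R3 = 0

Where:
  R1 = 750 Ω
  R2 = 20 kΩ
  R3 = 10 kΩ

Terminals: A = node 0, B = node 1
Reduce the network between node 0 (A) and node 1 (B) by series/parallel combination:
  Rs1 = R3 + R2 (series, joined only at node 2) = 10000 + 20000 = 30000 Ω
  Rp1 = R1 ‖ Rs1 (parallel, both between nodes 0 and 1) = 1/(1/750 + 1/30000) = 731.7 Ω
R_eq = 731.7 Ω

Final answer: 731.7 Ω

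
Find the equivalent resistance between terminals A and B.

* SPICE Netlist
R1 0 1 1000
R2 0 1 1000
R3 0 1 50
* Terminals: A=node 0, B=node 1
Reduce the network between node 0 (A) and node 1 (B) by series/parallel combination:
  Rp1 = R1 ‖ R2 ‖ R3 (parallel, all between nodes 0 and 1) = 1/(1/1000 + 1/1000 + 1/50) = 45.45 Ω
R_eq = 45.45 Ω

Final answer: 45.45 Ω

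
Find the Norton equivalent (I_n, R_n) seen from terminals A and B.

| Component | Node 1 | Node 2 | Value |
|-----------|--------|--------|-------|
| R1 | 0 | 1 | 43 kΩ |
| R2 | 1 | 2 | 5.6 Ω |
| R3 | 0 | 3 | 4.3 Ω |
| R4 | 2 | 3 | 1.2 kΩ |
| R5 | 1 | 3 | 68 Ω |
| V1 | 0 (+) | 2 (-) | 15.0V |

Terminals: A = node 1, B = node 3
Find the Thévenin equivalent first; then I_n = V_th/R_th and R_n = R_th.
Step 1 — V_th is the open-circuit voltage V_A - V_B (nothing connected across the terminals).
Nodal analysis, taking node 2 as the 0 V reference.
Source V1 fixes V_0 = 15 V.
KCL at each unknown node (sum of currents leaving = 0; resistances in Ω):
  Node 1: (V_1 - 15)/43000 + (V_1 - 0)/5.6 + (V_1 - V_3)/68 = 0
  Node 3: (V_3 - 15)/4.3 + (V_3 - 0)/1200 + (V_3 - V_1)/68 = 0
Collecting terms (coefficients in siemens):
  0.1933·V_1 - 0.01471·V_3 = 0.0003488
  0.2481·V_3 - 0.01471·V_1 = 3.488
Determinant D = (0.1933)(0.2481) - (-0.01471)(-0.01471) = 0.04774
V_1 = [(0.0003488)(0.2481) - (-0.01471)(3.488)]/D = 1.076 V
V_3 = [(0.1933)(3.488) - (0.0003488)(-0.01471)]/D = 14.12 V
V_th = V_1 - V_3 = 1.076 - 14.12 = -13.05 V
Step 2 — R_th: zero the source — replace V1 by a short circuit (node 2 merges into node 0) — and find the resistance seen between A (node 1) and B (node 3).
Reduce the network between node 1 (A) and node 3 (B) by series/parallel combination:
  Rp1 = R1 ‖ R2 (parallel, both between nodes 0 and 1) = 1/(1/43000 + 1/5.6) = 5.599 Ω
  Rp2 = R3 ‖ R4 (parallel, both between nodes 0 and 3) = 1/(1/4.3 + 1/1200) = 4.285 Ω
  Rs1 = Rp1 + Rp2 (series, joined only at node 0) = 5.599 + 4.285 = 9.884 Ω
  Rp3 = R5 ‖ Rs1 (parallel, both between nodes 1 and 3) = 1/(1/68 + 1/9.884) = 8.63 Ω
R_th = 8.63 Ω
I_n = V_th/R_th = -13.05/8.63 = -1.512 A, and R_n = R_th = 8.63 Ω

Final answer: I_n = -1.512 A, R_n = 8.63 Ω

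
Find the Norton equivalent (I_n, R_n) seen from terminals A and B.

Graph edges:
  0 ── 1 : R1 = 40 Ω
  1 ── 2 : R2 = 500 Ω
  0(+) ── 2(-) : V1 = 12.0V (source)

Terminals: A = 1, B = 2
Find the Thévenin equivalent first; then I_n = V_th/R_th and R_n = R_th.
Step 1 — V_th is the open-circuit voltage V_A - V_B (nothing connected across the terminals).
Nodal analysis, taking node 2 as the 0 V reference.
Source V1 fixes V_0 = 12 V.
KCL at each unknown node (sum of currents leaving = 0; resistances in Ω):
  Node 1: (V_1 - 12)/40 + (V_1 - 0)/500 = 0
Collecting terms: 0.027 × V_1 = 0.3  =>  V_1 = 11.11 V
V_th = V_1 - V_2 = 11.11 - 0 = 11.11 V
Step 2 — R_th: zero the source — replace V1 by a short circuit (node 2 merges into node 0) — and find the resistance seen between A (node 1) and B (node 0).
Reduce the network between node 1 (A) and node 0 (B) by series/parallel combination:
  Rp1 = R1 ‖ R2 (parallel, both between nodes 0 and 1) = 1/(1/40 + 1/500) = 37.04 Ω
R_th = 37.04 Ω
I_n = V_th/R_th = 11.11/37.04 = 0.3 A, and R_n = R_th = 37.04 Ω

Final answer: I_n = 0.3 A, R_n = 37.04 Ω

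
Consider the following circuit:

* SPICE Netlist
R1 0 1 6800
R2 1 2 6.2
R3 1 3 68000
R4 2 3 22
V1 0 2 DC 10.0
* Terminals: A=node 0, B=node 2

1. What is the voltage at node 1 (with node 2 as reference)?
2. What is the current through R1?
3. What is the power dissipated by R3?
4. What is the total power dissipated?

Nodal analysis, taking node 2 as the 0 V reference.
Source V1 fixes V_0 = 10 V.
KCL at each unknown node (sum of currents leaving = 0; resistances in Ω):
  Node 1: (V_1 - 10)/6800 + (V_1 - 0)/6.2 + (V_1 - V_3)/68000 = 0
  Node 3: (V_3 - V_1)/68000 + (V_3 - 0)/22 = 0
Collecting terms (coefficients in siemens):
  0.1615·V_1 - 0.00001471·V_3 = 0.001471
  0.04547·V_3 - 0.00001471·V_1 = 0
Determinant D = (0.1615)(0.04547) - (-0.00001471)(-0.00001471) = 0.007341
V_1 = [(0.001471)(0.04547) - (-0.00001471)(0)]/D = 0.009109 V
V_3 = [(0.1615)(0) - (0.001471)(-0.00001471)]/D = 0.000002946 V
Part 1:
  Read off the nodal solution: V_1 = 0.009109 V
Part 2:
  I_R1 = (V_0 - V_1)/R1 = (10 - 0.009109)/6800 = 0.001469 A
  Magnitude: I_R1 = 0.001469 A
Part 3:
  I_R3 = (V_1 - V_3)/R3 = (0.009109 - 0.000002946)/68000 = 0.0000001339 A
  P_R3 = I_R3² × R3 = (0.0000001339)² × 68000 = 0.000000001219 W
Part 4:
  Power in each resistor, P = (ΔV)²/R:
    P_R1 = (10 - 0.009109)²/6800 = 0.01468 W
    P_R2 = (0.009109 - 0)²/6.2 = 0.00001338 W
    P_R3 = (0.009109 - 0.000002946)²/68000 = 0.000000001219 W
    P_R4 = (0 - 0.000002946)²/22 = 0.0000000000003945 W
  P_total = P_R1 + P_R2 + P_R3 + P_R4 = 0.01469 W

Final answers:
1. V_1 = 0.009109 V
2. I_R1 = 0.001469 A
3. P_R3 = 1.219e-09 W
4. P_total = 0.01469 W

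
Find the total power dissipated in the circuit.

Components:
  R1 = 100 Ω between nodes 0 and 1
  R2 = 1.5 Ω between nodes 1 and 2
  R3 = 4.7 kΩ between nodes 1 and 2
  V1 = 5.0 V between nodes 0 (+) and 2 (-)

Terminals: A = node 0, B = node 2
Nodal analysis, taking node 2 as the 0 V reference.
Source V1 fixes V_0 = 5 V.
KCL at each unknown node (sum of currents leaving = 0; resistances in Ω):
  Node 1: (V_1 - 5)/100 + (V_1 - 0)/1.5 + (V_1 - 0)/4700 = 0
Collecting terms: 0.6769 × V_1 = 0.05  =>  V_1 = 0.07387 V
Power in each resistor, P = (ΔV)²/R:
  P_R1 = (5 - 0.07387)²/100 = 0.2427 W
  P_R2 = (0.07387 - 0)²/1.5 = 0.003638 W
  P_R3 = (0.07387 - 0)²/4700 = 0.000001161 W
P_total = P_R1 + P_R2 + P_R3 = 0.2463 W

Final answer: 0.2463 W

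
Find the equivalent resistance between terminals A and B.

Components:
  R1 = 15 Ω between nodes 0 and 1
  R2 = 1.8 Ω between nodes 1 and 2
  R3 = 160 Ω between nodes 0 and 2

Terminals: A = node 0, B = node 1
Reduce the network between node 0 (A) and node 1 (B) by series/parallel combination:
  Rs1 = R3 + R2 (series, joined only at node 2) = 160 + 1.8 = 161.8 Ω
  Rp1 = R1 ‖ Rs1 (parallel, both between nodes 0 and 1) = 1/(1/15 + 1/161.8) = 13.73 Ω
R_eq = 13.73 Ω

Final answer: 13.73 Ω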